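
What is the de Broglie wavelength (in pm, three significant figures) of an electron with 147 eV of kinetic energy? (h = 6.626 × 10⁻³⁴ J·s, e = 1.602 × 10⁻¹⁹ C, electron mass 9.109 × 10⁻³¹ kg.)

KE = 147 eV = 2.355 × 10⁻¹⁷ J.
p = √(2mKE) = √(2 × 9.109 × 10⁻³¹ × 2.355 × 10⁻¹⁷) = 6.550 × 10⁻²⁴ kg·m/s.
λ = h/p = 6.626 × 10⁻³⁴ / 6.550 × 10⁻²⁴ = 1.01 × 10⁻¹⁰ m = 101 pm.

λ = 101 pm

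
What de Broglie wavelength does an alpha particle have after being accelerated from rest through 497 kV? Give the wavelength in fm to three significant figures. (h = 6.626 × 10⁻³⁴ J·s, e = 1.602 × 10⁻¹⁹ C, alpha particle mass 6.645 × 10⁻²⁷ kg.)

λ = 14.4 fm

KE = 2eV = 2 × 1.602 × 10⁻¹⁹ × 4.970 × 10⁵ = 1.592 × 10⁻¹³ J.
p = √(2mKE) = √(2 × 6.645 × 10⁻²⁷ × 1.592 × 10⁻¹³) = 4.600 × 10⁻²⁰ kg·m/s.
λ = h/p = 6.626 × 10⁻³⁴ / 4.600 × 10⁻²⁰ = 1.44 × 10⁻¹⁴ m = 14.4 fm.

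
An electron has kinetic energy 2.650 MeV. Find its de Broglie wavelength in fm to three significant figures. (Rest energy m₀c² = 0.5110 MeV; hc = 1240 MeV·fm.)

λ = 398 fm

Total energy E = KE + m₀c² = 2.650 + 0.5110 = 3.1610 MeV.
(pc)² = E² − (m₀c²)² = (3.1610)² − (0.5110)² = 9.731 MeV², so pc = 3.119 MeV.
λ = hc/(pc) = 1240 MeV·fm / 3.119 MeV = 398 fm.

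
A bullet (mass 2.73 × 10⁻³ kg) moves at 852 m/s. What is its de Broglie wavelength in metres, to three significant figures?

λ = 2.85 × 10⁻³⁴ m

p = mv = 2.73 × 10⁻³ × 852 = 2.326 kg·m/s.
λ = h/p = 6.626 × 10⁻³⁴ / 2.326 = 2.85 × 10⁻³⁴ m.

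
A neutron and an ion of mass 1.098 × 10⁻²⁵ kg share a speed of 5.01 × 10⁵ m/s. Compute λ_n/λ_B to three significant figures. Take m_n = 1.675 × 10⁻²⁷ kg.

At fixed v, p = mv so λ = h/(mv) ∝ 1/m.
λ_n/λ_B = m_B/m_n = 1.098 × 10⁻²⁵/1.675 × 10⁻²⁷ = 65.6.

λ_n/λ_B = 65.6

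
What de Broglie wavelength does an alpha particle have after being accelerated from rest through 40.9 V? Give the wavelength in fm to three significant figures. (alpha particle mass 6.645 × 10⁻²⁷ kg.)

λ = 1590 fm

KE = 2eV = 2 × 1.602 × 10⁻¹⁹ × 40.90 = 1.310 × 10⁻¹⁷ J.
p = √(2mKE) = √(2 × 6.645 × 10⁻²⁷ × 1.310 × 10⁻¹⁷) = 4.173 × 10⁻²² kg·m/s.
λ = h/p = 6.626 × 10⁻³⁴ / 4.173 × 10⁻²² = 1.59 × 10⁻¹² m = 1590 fm.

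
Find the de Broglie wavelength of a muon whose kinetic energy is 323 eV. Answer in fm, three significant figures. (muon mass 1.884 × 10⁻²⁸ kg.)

λ = 4750 fm

KE = 323 eV = 5.174 × 10⁻¹⁷ J.
p = √(2mKE) = √(2 × 1.884 × 10⁻²⁸ × 5.174 × 10⁻¹⁷) = 1.396 × 10⁻²² kg·m/s.
λ = h/p = 6.626 × 10⁻³⁴ / 1.396 × 10⁻²² = 4.75 × 10⁻¹² m = 4750 fm.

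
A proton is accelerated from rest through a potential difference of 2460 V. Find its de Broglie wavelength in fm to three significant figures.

KE = eV = 1.602 × 10⁻¹⁹ × 2460 = 3.941 × 10⁻¹⁶ J.
p = √(2mKE) = √(2 × 1.673 × 10⁻²⁷ × 3.941 × 10⁻¹⁶) = 1.148 × 10⁻²¹ kg·m/s.
λ = h/p = 6.626 × 10⁻³⁴ / 1.148 × 10⁻²¹ = 5.77 × 10⁻¹³ m = 577 fm.

λ = 577 fm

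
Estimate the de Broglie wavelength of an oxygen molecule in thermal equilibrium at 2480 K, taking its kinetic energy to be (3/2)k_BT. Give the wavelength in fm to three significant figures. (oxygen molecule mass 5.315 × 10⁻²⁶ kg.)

λ = 8970 fm

KE = (3/2)k_BT = 1.5 × 1.381 × 10⁻²³ × 2480 = 5.137 × 10⁻²⁰ J.
p = √(2mKE) = √(2 × 5.315 × 10⁻²⁶ × 5.137 × 10⁻²⁰) = 7.390 × 10⁻²³ kg·m/s.
λ = h/p = 8.97 × 10⁻¹² m = 8970 fm.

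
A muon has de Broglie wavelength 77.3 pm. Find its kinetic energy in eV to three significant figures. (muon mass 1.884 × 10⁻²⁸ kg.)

p = h/λ = 6.626 × 10⁻³⁴ / 7.730 × 10⁻¹¹ = 8.572 × 10⁻²⁴ kg·m/s.
KE = p²/(2m) = (8.572 × 10⁻²⁴)² / (2 × 1.884 × 10⁻²⁸) = 1.950 × 10⁻¹⁹ J = 1.22 eV.

KE = 1.22 eV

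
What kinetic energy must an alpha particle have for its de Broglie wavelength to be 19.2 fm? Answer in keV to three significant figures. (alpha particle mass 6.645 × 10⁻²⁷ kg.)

KE = 559 keV

p = h/λ = 6.626 × 10⁻³⁴ / 1.920 × 10⁻¹⁴ = 3.451 × 10⁻²⁰ kg·m/s.
KE = p²/(2m) = (3.451 × 10⁻²⁰)² / (2 × 6.645 × 10⁻²⁷) = 8.961 × 10⁻¹⁴ J = 559 keV.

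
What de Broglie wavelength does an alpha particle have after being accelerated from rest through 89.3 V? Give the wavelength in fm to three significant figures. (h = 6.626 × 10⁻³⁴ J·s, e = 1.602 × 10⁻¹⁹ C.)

λ = 1070 fm

KE = 2eV = 2 × 1.602 × 10⁻¹⁹ × 89.30 = 2.861 × 10⁻¹⁷ J.
p = √(2mKE) = √(2 × 6.645 × 10⁻²⁷ × 2.861 × 10⁻¹⁷) = 6.166 × 10⁻²² kg·m/s.
λ = h/p = 6.626 × 10⁻³⁴ / 6.166 × 10⁻²² = 1.07 × 10⁻¹² m = 1070 fm.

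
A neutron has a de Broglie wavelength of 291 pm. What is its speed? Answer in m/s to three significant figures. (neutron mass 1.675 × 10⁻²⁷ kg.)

v = 1360 m/s

p = h/λ = 6.626 × 10⁻³⁴ / 2.910 × 10⁻¹⁰ = 2.277 × 10⁻²⁴ kg·m/s.
v = p/m = 2.277 × 10⁻²⁴ / 1.675 × 10⁻²⁷ = 1.36 × 10³ m/s = 1360 m/s.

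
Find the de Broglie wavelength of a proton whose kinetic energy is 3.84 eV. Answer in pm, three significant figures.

λ = 14.6 pm

KE = 3.84 eV = 6.152 × 10⁻¹⁹ J.
p = √(2mKE) = √(2 × 1.673 × 10⁻²⁷ × 6.152 × 10⁻¹⁹) = 4.537 × 10⁻²³ kg·m/s.
λ = h/p = 6.626 × 10⁻³⁴ / 4.537 × 10⁻²³ = 1.46 × 10⁻¹¹ m = 14.6 pm.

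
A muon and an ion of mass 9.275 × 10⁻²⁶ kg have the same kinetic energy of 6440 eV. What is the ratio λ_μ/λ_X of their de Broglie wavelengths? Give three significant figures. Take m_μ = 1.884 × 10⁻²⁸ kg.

At fixed KE, p = √(2mKE) so λ = h/p ∝ 1/√m.
λ_μ/λ_X = √(m_X/m_μ) = √(9.275 × 10⁻²⁶/1.884 × 10⁻²⁸) = √(492.3) = 22.2.

λ_μ/λ_X = 22.2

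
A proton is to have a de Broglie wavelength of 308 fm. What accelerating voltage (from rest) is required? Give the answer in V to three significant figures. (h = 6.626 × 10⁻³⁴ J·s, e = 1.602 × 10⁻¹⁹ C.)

p = h/λ = 6.626 × 10⁻³⁴ / 3.080 × 10⁻¹³ = 2.151 × 10⁻²¹ kg·m/s.
KE = p²/(2m) = 1.383 × 10⁻¹⁵ J.
V = KE/e = 1.383 × 10⁻¹⁵ / (1.602 × 10⁻¹⁹) = 8630 V.

V = 8630 V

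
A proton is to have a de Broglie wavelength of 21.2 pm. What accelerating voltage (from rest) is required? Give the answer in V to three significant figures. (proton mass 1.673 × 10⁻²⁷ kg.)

p = h/λ = 6.626 × 10⁻³⁴ / 2.120 × 10⁻¹¹ = 3.125 × 10⁻²³ kg·m/s.
KE = p²/(2m) = 2.919 × 10⁻¹⁹ J.
V = KE/e = 2.919 × 10⁻¹⁹ / (1.602 × 10⁻¹⁹) = 1.82 V.

V = 1.82 V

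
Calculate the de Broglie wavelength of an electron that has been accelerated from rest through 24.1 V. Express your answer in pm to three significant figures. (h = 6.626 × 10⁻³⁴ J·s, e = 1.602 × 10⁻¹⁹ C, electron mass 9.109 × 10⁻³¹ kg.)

λ = 250 pm

KE = eV = 1.602 × 10⁻¹⁹ × 24.10 = 3.861 × 10⁻¹⁸ J.
p = √(2mKE) = √(2 × 9.109 × 10⁻³¹ × 3.861 × 10⁻¹⁸) = 2.652 × 10⁻²⁴ kg·m/s.
λ = h/p = 6.626 × 10⁻³⁴ / 2.652 × 10⁻²⁴ = 2.50 × 10⁻¹⁰ m = 250 pm.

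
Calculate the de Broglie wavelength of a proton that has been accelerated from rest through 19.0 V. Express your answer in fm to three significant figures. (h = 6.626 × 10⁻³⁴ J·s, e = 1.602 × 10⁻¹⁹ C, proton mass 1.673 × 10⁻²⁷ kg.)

KE = eV = 1.602 × 10⁻¹⁹ × 19.00 = 3.044 × 10⁻¹⁸ J.
p = √(2mKE) = √(2 × 1.673 × 10⁻²⁷ × 3.044 × 10⁻¹⁸) = 1.009 × 10⁻²² kg·m/s.
λ = h/p = 6.626 × 10⁻³⁴ / 1.009 × 10⁻²² = 6.57 × 10⁻¹² m = 6570 fm.

λ = 6570 fm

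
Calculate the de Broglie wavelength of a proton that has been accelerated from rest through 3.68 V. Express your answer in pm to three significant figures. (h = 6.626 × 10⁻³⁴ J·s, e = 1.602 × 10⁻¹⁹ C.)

KE = eV = 1.602 × 10⁻¹⁹ × 3.680 = 5.895 × 10⁻¹⁹ J.
p = √(2mKE) = √(2 × 1.673 × 10⁻²⁷ × 5.895 × 10⁻¹⁹) = 4.441 × 10⁻²³ kg·m/s.
λ = h/p = 6.626 × 10⁻³⁴ / 4.441 × 10⁻²³ = 1.49 × 10⁻¹¹ m = 14.9 pm.

λ = 14.9 pm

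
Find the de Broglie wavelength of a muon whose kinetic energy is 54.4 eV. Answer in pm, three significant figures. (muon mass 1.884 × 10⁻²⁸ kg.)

KE = 54.4 eV = 8.715 × 10⁻¹⁸ J.
p = √(2mKE) = √(2 × 1.884 × 10⁻²⁸ × 8.715 × 10⁻¹⁸) = 5.730 × 10⁻²³ kg·m/s.
λ = h/p = 6.626 × 10⁻³⁴ / 5.730 × 10⁻²³ = 1.16 × 10⁻¹¹ m = 11.6 pm.

λ = 11.6 pm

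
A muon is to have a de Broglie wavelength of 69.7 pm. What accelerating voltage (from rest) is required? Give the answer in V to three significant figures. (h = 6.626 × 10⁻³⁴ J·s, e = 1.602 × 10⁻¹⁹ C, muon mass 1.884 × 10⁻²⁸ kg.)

V = 1.50 V

p = h/λ = 6.626 × 10⁻³⁴ / 6.970 × 10⁻¹¹ = 9.506 × 10⁻²⁴ kg·m/s.
KE = p²/(2m) = 2.398 × 10⁻¹⁹ J.
V = KE/e = 2.398 × 10⁻¹⁹ / (1.602 × 10⁻¹⁹) = 1.50 V.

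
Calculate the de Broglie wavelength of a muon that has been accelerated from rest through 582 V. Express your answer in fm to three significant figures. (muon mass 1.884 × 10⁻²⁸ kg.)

KE = eV = 1.602 × 10⁻¹⁹ × 582.0 = 9.324 × 10⁻¹⁷ J.
p = √(2mKE) = √(2 × 1.884 × 10⁻²⁸ × 9.324 × 10⁻¹⁷) = 1.874 × 10⁻²² kg·m/s.
λ = h/p = 6.626 × 10⁻³⁴ / 1.874 × 10⁻²² = 3.54 × 10⁻¹² m = 3540 fm.

λ = 3540 fm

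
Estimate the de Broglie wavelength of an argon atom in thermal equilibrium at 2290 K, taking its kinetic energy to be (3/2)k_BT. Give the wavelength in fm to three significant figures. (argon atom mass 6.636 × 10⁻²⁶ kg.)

λ = 8350 fm

KE = (3/2)k_BT = 1.5 × 1.381 × 10⁻²³ × 2290 = 4.744 × 10⁻²⁰ J.
p = √(2mKE) = √(2 × 6.636 × 10⁻²⁶ × 4.744 × 10⁻²⁰) = 7.935 × 10⁻²³ kg·m/s.
λ = h/p = 8.35 × 10⁻¹² m = 8350 fm.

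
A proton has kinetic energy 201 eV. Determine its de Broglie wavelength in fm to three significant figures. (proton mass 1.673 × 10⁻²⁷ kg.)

KE = 201 eV = 3.220 × 10⁻¹⁷ J.
p = √(2mKE) = √(2 × 1.673 × 10⁻²⁷ × 3.220 × 10⁻¹⁷) = 3.282 × 10⁻²² kg·m/s.
λ = h/p = 6.626 × 10⁻³⁴ / 3.282 × 10⁻²² = 2.02 × 10⁻¹² m = 2020 fm.

λ = 2020 fm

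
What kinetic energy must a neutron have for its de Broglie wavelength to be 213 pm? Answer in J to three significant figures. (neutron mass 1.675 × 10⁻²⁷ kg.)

KE = 2.89 × 10⁻²¹ J

p = h/λ = 6.626 × 10⁻³⁴ / 2.130 × 10⁻¹⁰ = 3.111 × 10⁻²⁴ kg·m/s.
KE = p²/(2m) = (3.111 × 10⁻²⁴)² / (2 × 1.675 × 10⁻²⁷) = 2.889 × 10⁻²¹ J = 2.89 × 10⁻²¹ J.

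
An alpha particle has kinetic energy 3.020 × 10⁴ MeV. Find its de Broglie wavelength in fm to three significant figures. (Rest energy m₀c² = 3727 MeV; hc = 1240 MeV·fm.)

λ = 0.0368 fm

Total energy E = KE + m₀c² = 3.020 × 10⁴ + 3727 = 33927 MeV.
(pc)² = E² − (m₀c²)² = (33927)² − (3727)² = 1.137 × 10⁹ MeV², so pc = 3.372 × 10⁴ MeV.
λ = hc/(pc) = 1240 MeV·fm / 3.372 × 10⁴ MeV = 0.0368 fm.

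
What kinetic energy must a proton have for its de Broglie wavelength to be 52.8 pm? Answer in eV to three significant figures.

p = h/λ = 6.626 × 10⁻³⁴ / 5.280 × 10⁻¹¹ = 1.255 × 10⁻²³ kg·m/s.
KE = p²/(2m) = (1.255 × 10⁻²³)² / (2 × 1.673 × 10⁻²⁷) = 4.707 × 10⁻²⁰ J = 0.294 eV.

KE = 0.294 eV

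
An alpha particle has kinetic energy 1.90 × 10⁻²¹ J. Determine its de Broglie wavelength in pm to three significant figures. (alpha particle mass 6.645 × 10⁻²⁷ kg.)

p = √(2mKE) = √(2 × 6.645 × 10⁻²⁷ × 1.900 × 10⁻²¹) = 5.025 × 10⁻²⁴ kg·m/s.
λ = h/p = 6.626 × 10⁻³⁴ / 5.025 × 10⁻²⁴ = 1.32 × 10⁻¹⁰ m = 132 pm.

λ = 132 pm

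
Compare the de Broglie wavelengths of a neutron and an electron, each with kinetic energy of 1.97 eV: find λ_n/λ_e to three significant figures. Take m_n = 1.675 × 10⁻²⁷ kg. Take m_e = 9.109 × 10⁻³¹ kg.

At fixed KE, p = √(2mKE) so λ = h/p ∝ 1/√m.
λ_n/λ_e = √(m_e/m_n) = √(9.109 × 10⁻³¹/1.675 × 10⁻²⁷) = √(5.438 × 10⁻⁴) = 0.0233.

λ_n/λ_e = 0.0233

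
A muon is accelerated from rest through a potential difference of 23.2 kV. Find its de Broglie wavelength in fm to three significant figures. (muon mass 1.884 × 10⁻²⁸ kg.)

λ = 560 fm

KE = eV = 1.602 × 10⁻¹⁹ × 2.320 × 10⁴ = 3.717 × 10⁻¹⁵ J.
p = √(2mKE) = √(2 × 1.884 × 10⁻²⁸ × 3.717 × 10⁻¹⁵) = 1.183 × 10⁻²¹ kg·m/s.
λ = h/p = 6.626 × 10⁻³⁴ / 1.183 × 10⁻²¹ = 5.60 × 10⁻¹³ m = 560 fm.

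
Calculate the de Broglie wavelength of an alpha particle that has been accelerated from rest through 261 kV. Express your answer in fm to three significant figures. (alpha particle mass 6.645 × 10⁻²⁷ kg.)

KE = 2eV = 2 × 1.602 × 10⁻¹⁹ × 2.610 × 10⁵ = 8.362 × 10⁻¹⁴ J.
p = √(2mKE) = √(2 × 6.645 × 10⁻²⁷ × 8.362 × 10⁻¹⁴) = 3.334 × 10⁻²⁰ kg·m/s.
λ = h/p = 6.626 × 10⁻³⁴ / 3.334 × 10⁻²⁰ = 1.99 × 10⁻¹⁴ m = 19.9 fm.

λ = 19.9 fm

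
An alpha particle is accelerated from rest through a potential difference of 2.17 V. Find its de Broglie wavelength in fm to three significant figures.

λ = 6890 fm

KE = 2eV = 2 × 1.602 × 10⁻¹⁹ × 2.170 = 6.953 × 10⁻¹⁹ J.
p = √(2mKE) = √(2 × 6.645 × 10⁻²⁷ × 6.953 × 10⁻¹⁹) = 9.613 × 10⁻²³ kg·m/s.
λ = h/p = 6.626 × 10⁻³⁴ / 9.613 × 10⁻²³ = 6.89 × 10⁻¹² m = 6890 fm.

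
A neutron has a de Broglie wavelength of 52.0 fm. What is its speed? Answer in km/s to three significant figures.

p = h/λ = 6.626 × 10⁻³⁴ / 5.200 × 10⁻¹⁴ = 1.274 × 10⁻²⁰ kg·m/s.
v = p/m = 1.274 × 10⁻²⁰ / 1.675 × 10⁻²⁷ = 7.61 × 10⁶ m/s = 7610 km/s.

v = 7610 km/s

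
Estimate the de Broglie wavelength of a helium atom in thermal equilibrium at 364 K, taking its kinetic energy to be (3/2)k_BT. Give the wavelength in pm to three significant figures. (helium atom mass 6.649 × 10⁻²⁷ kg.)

λ = 66.2 pm

KE = (3/2)k_BT = 1.5 × 1.381 × 10⁻²³ × 364 = 7.540 × 10⁻²¹ J.
p = √(2mKE) = √(2 × 6.649 × 10⁻²⁷ × 7.540 × 10⁻²¹) = 1.001 × 10⁻²³ kg·m/s.
λ = h/p = 6.62 × 10⁻¹¹ m = 66.2 pm.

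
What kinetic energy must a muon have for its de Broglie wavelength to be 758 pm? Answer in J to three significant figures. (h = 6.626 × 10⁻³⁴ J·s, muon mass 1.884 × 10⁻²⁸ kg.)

KE = 2.03 × 10⁻²¹ J

p = h/λ = 6.626 × 10⁻³⁴ / 7.580 × 10⁻¹⁰ = 8.741 × 10⁻²⁵ kg·m/s.
KE = p²/(2m) = (8.741 × 10⁻²⁵)² / (2 × 1.884 × 10⁻²⁸) = 2.028 × 10⁻²¹ J = 2.03 × 10⁻²¹ J.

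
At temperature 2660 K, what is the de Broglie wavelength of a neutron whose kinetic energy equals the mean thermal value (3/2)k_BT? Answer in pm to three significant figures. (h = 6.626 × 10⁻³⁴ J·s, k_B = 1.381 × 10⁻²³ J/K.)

λ = 48.8 pm

KE = (3/2)k_BT = 1.5 × 1.381 × 10⁻²³ × 2660 = 5.510 × 10⁻²⁰ J.
p = √(2mKE) = √(2 × 1.675 × 10⁻²⁷ × 5.510 × 10⁻²⁰) = 1.359 × 10⁻²³ kg·m/s.
λ = h/p = 4.88 × 10⁻¹¹ m = 48.8 pm.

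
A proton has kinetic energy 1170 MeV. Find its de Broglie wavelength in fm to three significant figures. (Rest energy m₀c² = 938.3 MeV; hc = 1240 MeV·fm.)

λ = 0.657 fm

Total energy E = KE + m₀c² = 1170 + 938.3 = 2108.3 MeV.
(pc)² = E² − (m₀c²)² = (2108.3)² − (938.3)² = 3.565 × 10⁶ MeV², so pc = 1888 MeV.
λ = hc/(pc) = 1240 MeV·fm / 1888 MeV = 0.657 fm.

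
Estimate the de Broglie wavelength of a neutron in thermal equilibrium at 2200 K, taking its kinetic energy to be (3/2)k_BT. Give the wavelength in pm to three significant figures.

λ = 53.6 pm

KE = (3/2)k_BT = 1.5 × 1.381 × 10⁻²³ × 2200 = 4.557 × 10⁻²⁰ J.
p = √(2mKE) = √(2 × 1.675 × 10⁻²⁷ × 4.557 × 10⁻²⁰) = 1.236 × 10⁻²³ kg·m/s.
λ = h/p = 5.36 × 10⁻¹¹ m = 53.6 pm.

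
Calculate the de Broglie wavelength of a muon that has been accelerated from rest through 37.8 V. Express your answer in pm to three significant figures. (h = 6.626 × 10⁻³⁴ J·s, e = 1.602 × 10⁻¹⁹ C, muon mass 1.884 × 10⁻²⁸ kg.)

KE = eV = 1.602 × 10⁻¹⁹ × 37.80 = 6.056 × 10⁻¹⁸ J.
p = √(2mKE) = √(2 × 1.884 × 10⁻²⁸ × 6.056 × 10⁻¹⁸) = 4.777 × 10⁻²³ kg·m/s.
λ = h/p = 6.626 × 10⁻³⁴ / 4.777 × 10⁻²³ = 1.39 × 10⁻¹¹ m = 13.9 pm.

λ = 13.9 pm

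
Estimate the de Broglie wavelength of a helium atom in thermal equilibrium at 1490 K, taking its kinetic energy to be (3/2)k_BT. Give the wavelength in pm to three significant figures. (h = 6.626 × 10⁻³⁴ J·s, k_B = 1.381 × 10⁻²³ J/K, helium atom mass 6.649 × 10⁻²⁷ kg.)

λ = 32.7 pm

KE = (3/2)k_BT = 1.5 × 1.381 × 10⁻²³ × 1490 = 3.087 × 10⁻²⁰ J.
p = √(2mKE) = √(2 × 6.649 × 10⁻²⁷ × 3.087 × 10⁻²⁰) = 2.026 × 10⁻²³ kg·m/s.
λ = h/p = 3.27 × 10⁻¹¹ m = 32.7 pm.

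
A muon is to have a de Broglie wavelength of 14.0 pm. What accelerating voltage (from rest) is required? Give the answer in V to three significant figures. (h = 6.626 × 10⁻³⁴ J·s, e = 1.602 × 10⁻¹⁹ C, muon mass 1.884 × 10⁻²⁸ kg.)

p = h/λ = 6.626 × 10⁻³⁴ / 1.400 × 10⁻¹¹ = 4.733 × 10⁻²³ kg·m/s.
KE = p²/(2m) = 5.945 × 10⁻¹⁸ J.
V = KE/e = 5.945 × 10⁻¹⁸ / (1.602 × 10⁻¹⁹) = 37.1 V.

V = 37.1 V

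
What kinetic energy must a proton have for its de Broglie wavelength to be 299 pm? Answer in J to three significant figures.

p = h/λ = 6.626 × 10⁻³⁴ / 2.990 × 10⁻¹⁰ = 2.216 × 10⁻²⁴ kg·m/s.
KE = p²/(2m) = (2.216 × 10⁻²⁴)² / (2 × 1.673 × 10⁻²⁷) = 1.468 × 10⁻²¹ J = 1.47 × 10⁻²¹ J.

KE = 1.47 × 10⁻²¹ J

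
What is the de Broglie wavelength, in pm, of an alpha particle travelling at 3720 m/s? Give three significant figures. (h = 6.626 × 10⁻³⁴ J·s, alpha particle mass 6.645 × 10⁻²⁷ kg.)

λ = 26.8 pm

p = mv = 6.645 × 10⁻²⁷ × 3720 = 2.472 × 10⁻²³ kg·m/s.
λ = h/p = 6.626 × 10⁻³⁴ / 2.472 × 10⁻²³ = 2.68 × 10⁻¹¹ m = 26.8 pm.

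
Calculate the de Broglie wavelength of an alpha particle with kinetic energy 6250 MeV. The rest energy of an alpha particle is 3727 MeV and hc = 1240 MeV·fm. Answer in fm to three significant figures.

λ = 0.134 fm

Total energy E = KE + m₀c² = 6250 + 3727 = 9977 MeV.
(pc)² = E² − (m₀c²)² = (9977)² − (3727)² = 8.565 × 10⁷ MeV², so pc = 9255 MeV.
λ = hc/(pc) = 1240 MeV·fm / 9255 MeV = 0.134 fm.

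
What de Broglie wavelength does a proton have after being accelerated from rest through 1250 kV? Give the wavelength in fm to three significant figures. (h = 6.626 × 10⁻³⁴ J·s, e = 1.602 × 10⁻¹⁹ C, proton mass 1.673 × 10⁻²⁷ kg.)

KE = eV = 1.602 × 10⁻¹⁹ × 1.250 × 10⁶ = 2.003 × 10⁻¹³ J.
p = √(2mKE) = √(2 × 1.673 × 10⁻²⁷ × 2.003 × 10⁻¹³) = 2.589 × 10⁻²⁰ kg·m/s.
λ = h/p = 6.626 × 10⁻³⁴ / 2.589 × 10⁻²⁰ = 2.56 × 10⁻¹⁴ m = 25.6 fm.

λ = 25.6 fm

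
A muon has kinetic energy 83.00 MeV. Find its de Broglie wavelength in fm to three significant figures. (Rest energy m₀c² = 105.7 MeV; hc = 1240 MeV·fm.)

λ = 7.93 fm

Total energy E = KE + m₀c² = 83.00 + 105.7 = 188.70 MeV.
(pc)² = E² − (m₀c²)² = (188.70)² − (105.7)² = 2.444 × 10⁴ MeV², so pc = 156.3 MeV.
λ = hc/(pc) = 1240 MeV·fm / 156.3 MeV = 7.93 fm.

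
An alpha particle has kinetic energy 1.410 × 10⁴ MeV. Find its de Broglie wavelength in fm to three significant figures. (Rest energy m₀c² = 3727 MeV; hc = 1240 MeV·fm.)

λ = 0.0711 fm

Total energy E = KE + m₀c² = 1.410 × 10⁴ + 3727 = 17827 MeV.
(pc)² = E² − (m₀c²)² = (17827)² − (3727)² = 3.039 × 10⁸ MeV², so pc = 1.743 × 10⁴ MeV.
λ = hc/(pc) = 1240 MeV·fm / 1.743 × 10⁴ MeV = 0.0711 fm.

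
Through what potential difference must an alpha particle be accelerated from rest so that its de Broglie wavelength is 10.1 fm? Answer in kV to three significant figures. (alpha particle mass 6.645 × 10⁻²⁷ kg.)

p = h/λ = 6.626 × 10⁻³⁴ / 1.010 × 10⁻¹⁴ = 6.560 × 10⁻²⁰ kg·m/s.
KE = p²/(2m) = 3.238 × 10⁻¹³ J.
V = KE/2e = 3.238 × 10⁻¹³ / (2 × 1.602 × 10⁻¹⁹) = 1010 kV.

V = 1010 kV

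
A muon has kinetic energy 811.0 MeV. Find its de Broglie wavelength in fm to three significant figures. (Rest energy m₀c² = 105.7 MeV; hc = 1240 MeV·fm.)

λ = 1.36 fm

Total energy E = KE + m₀c² = 811.0 + 105.7 = 916.7 MeV.
(pc)² = E² − (m₀c²)² = (916.7)² − (105.7)² = 8.292 × 10⁵ MeV², so pc = 910.6 MeV.
λ = hc/(pc) = 1240 MeV·fm / 910.6 MeV = 1.36 fm.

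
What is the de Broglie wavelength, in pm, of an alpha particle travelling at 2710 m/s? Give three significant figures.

λ = 36.8 pm

p = mv = 6.645 × 10⁻²⁷ × 2710 = 1.801 × 10⁻²³ kg·m/s.
λ = h/p = 6.626 × 10⁻³⁴ / 1.801 × 10⁻²³ = 3.68 × 10⁻¹¹ m = 36.8 pm.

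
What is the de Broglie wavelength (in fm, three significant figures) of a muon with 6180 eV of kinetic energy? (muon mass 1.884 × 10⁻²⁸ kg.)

λ = 1080 fm

KE = 6180 eV = 9.900 × 10⁻¹⁶ J.
p = √(2mKE) = √(2 × 1.884 × 10⁻²⁸ × 9.900 × 10⁻¹⁶) = 6.108 × 10⁻²² kg·m/s.
λ = h/p = 6.626 × 10⁻³⁴ / 6.108 × 10⁻²² = 1.08 × 10⁻¹² m = 1080 fm.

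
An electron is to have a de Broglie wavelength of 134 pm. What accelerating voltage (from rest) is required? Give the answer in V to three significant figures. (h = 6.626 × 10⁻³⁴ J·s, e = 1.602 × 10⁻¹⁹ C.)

p = h/λ = 6.626 × 10⁻³⁴ / 1.340 × 10⁻¹⁰ = 4.945 × 10⁻²⁴ kg·m/s.
KE = p²/(2m) = 1.342 × 10⁻¹⁷ J.
V = KE/e = 1.342 × 10⁻¹⁷ / (1.602 × 10⁻¹⁹) = 83.8 V.

V = 83.8 V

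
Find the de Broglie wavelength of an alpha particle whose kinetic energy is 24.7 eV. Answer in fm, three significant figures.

λ = 2890 fm

KE = 24.7 eV = 3.957 × 10⁻¹⁸ J.
p = √(2mKE) = √(2 × 6.645 × 10⁻²⁷ × 3.957 × 10⁻¹⁸) = 2.293 × 10⁻²² kg·m/s.
λ = h/p = 6.626 × 10⁻³⁴ / 2.293 × 10⁻²² = 2.89 × 10⁻¹² m = 2890 fm.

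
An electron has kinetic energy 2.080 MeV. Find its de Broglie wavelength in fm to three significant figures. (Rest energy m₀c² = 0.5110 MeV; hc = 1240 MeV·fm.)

λ = 488 fm

Total energy E = KE + m₀c² = 2.080 + 0.5110 = 2.5910 MeV.
(pc)² = E² − (m₀c²)² = (2.5910)² − (0.5110)² = 6.452 MeV², so pc = 2.540 MeV.
λ = hc/(pc) = 1240 MeV·fm / 2.540 MeV = 488 fm.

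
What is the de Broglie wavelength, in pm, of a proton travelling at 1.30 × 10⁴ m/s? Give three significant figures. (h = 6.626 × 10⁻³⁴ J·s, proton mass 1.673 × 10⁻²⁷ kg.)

λ = 30.5 pm

p = mv = 1.673 × 10⁻²⁷ × 1.30 × 10⁴ = 2.175 × 10⁻²³ kg·m/s.
λ = h/p = 6.626 × 10⁻³⁴ / 2.175 × 10⁻²³ = 3.05 × 10⁻¹¹ m = 30.5 pm.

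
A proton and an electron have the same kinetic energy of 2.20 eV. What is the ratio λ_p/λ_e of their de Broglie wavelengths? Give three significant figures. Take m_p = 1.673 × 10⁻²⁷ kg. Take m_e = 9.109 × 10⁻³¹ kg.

λ_p/λ_e = 0.0233

At fixed KE, p = √(2mKE) so λ = h/p ∝ 1/√m.
λ_p/λ_e = √(m_e/m_p) = √(9.109 × 10⁻³¹/1.673 × 10⁻²⁷) = √(5.445 × 10⁻⁴) = 0.0233.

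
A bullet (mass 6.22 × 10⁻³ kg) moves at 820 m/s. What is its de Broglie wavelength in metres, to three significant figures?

λ = 1.30 × 10⁻³⁴ m

p = mv = 6.22 × 10⁻³ × 820 = 5.100 kg·m/s.
λ = h/p = 6.626 × 10⁻³⁴ / 5.100 = 1.30 × 10⁻³⁴ m.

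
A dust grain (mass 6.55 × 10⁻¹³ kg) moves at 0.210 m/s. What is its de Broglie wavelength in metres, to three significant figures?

p = mv = 6.55 × 10⁻¹³ × 0.210 = 1.376 × 10⁻¹³ kg·m/s.
λ = h/p = 6.626 × 10⁻³⁴ / 1.376 × 10⁻¹³ = 4.82 × 10⁻²¹ m.

λ = 4.82 × 10⁻²¹ m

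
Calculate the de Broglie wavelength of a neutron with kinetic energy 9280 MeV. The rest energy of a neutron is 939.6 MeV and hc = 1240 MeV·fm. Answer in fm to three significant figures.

Total energy E = KE + m₀c² = 9280 + 939.6 = 10219.6 MeV.
(pc)² = E² − (m₀c²)² = (10219.6)² − (939.6)² = 1.036 × 10⁸ MeV², so pc = 1.018 × 10⁴ MeV.
λ = hc/(pc) = 1240 MeV·fm / 1.018 × 10⁴ MeV = 0.122 fm.

λ = 0.122 fm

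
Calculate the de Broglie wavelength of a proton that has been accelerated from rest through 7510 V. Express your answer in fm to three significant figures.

λ = 330 fm

KE = eV = 1.602 × 10⁻¹⁹ × 7510 = 1.203 × 10⁻¹⁵ J.
p = √(2mKE) = √(2 × 1.673 × 10⁻²⁷ × 1.203 × 10⁻¹⁵) = 2.006 × 10⁻²¹ kg·m/s.
λ = h/p = 6.626 × 10⁻³⁴ / 2.006 × 10⁻²¹ = 3.30 × 10⁻¹³ m = 330 fm.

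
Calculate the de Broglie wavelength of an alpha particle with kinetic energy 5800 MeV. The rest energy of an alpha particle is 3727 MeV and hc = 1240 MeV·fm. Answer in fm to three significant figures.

λ = 0.141 fm

Total energy E = KE + m₀c² = 5800 + 3727 = 9527 MeV.
(pc)² = E² − (m₀c²)² = (9527)² − (3727)² = 7.687 × 10⁷ MeV², so pc = 8768 MeV.
λ = hc/(pc) = 1240 MeV·fm / 8768 MeV = 0.141 fm.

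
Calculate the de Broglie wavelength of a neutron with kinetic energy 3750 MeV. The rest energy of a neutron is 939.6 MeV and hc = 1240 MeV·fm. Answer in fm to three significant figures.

Total energy E = KE + m₀c² = 3750 + 939.6 = 4689.6 MeV.
(pc)² = E² − (m₀c²)² = (4689.6)² − (939.6)² = 2.111 × 10⁷ MeV², so pc = 4595 MeV.
λ = hc/(pc) = 1240 MeV·fm / 4595 MeV = 0.270 fm.

λ = 0.270 fm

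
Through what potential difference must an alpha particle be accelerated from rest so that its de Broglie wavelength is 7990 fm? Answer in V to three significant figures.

V = 1.62 V

p = h/λ = 6.626 × 10⁻³⁴ / 7.990 × 10⁻¹² = 8.293 × 10⁻²³ kg·m/s.
KE = p²/(2m) = 5.175 × 10⁻¹⁹ J.
V = KE/2e = 5.175 × 10⁻¹⁹ / (2 × 1.602 × 10⁻¹⁹) = 1.62 V.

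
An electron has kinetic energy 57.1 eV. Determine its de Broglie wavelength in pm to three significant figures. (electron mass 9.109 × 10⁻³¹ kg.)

KE = 57.1 eV = 9.147 × 10⁻¹⁸ J.
p = √(2mKE) = √(2 × 9.109 × 10⁻³¹ × 9.147 × 10⁻¹⁸) = 4.082 × 10⁻²⁴ kg·m/s.
λ = h/p = 6.626 × 10⁻³⁴ / 4.082 × 10⁻²⁴ = 1.62 × 10⁻¹⁰ m = 162 pm.

λ = 162 pm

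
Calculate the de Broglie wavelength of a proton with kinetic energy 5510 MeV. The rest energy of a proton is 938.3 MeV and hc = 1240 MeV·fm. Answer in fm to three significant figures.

λ = 0.194 fm

Total energy E = KE + m₀c² = 5510 + 938.3 = 6448.3 MeV.
(pc)² = E² − (m₀c²)² = (6448.3)² − (938.3)² = 4.070 × 10⁷ MeV², so pc = 6380 MeV.
λ = hc/(pc) = 1240 MeV·fm / 6380 MeV = 0.194 fm.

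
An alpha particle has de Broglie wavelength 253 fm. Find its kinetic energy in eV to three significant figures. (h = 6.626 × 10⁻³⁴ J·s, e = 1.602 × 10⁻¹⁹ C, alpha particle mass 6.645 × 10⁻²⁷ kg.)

p = h/λ = 6.626 × 10⁻³⁴ / 2.530 × 10⁻¹³ = 2.619 × 10⁻²¹ kg·m/s.
KE = p²/(2m) = (2.619 × 10⁻²¹)² / (2 × 6.645 × 10⁻²⁷) = 5.161 × 10⁻¹⁶ J = 3220 eV.

KE = 3220 eV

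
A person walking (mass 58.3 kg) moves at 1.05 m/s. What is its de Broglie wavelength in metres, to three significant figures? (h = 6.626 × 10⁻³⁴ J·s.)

λ = 1.08 × 10⁻³⁵ m

p = mv = 58.3 × 1.05 = 6.121 × 10¹ kg·m/s.
λ = h/p = 6.626 × 10⁻³⁴ / 6.121 × 10¹ = 1.08 × 10⁻³⁵ m.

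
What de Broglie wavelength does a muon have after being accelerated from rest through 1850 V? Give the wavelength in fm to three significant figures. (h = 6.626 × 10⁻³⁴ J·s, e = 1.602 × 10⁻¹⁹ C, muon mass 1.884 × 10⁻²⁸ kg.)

λ = 1980 fm

KE = eV = 1.602 × 10⁻¹⁹ × 1850 = 2.964 × 10⁻¹⁶ J.
p = √(2mKE) = √(2 × 1.884 × 10⁻²⁸ × 2.964 × 10⁻¹⁶) = 3.342 × 10⁻²² kg·m/s.
λ = h/p = 6.626 × 10⁻³⁴ / 3.342 × 10⁻²² = 1.98 × 10⁻¹² m = 1980 fm.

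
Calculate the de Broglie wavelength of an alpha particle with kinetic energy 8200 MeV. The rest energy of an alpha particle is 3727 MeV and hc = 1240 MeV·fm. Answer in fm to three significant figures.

Total energy E = KE + m₀c² = 8200 + 3727 = 11927 MeV.
(pc)² = E² − (m₀c²)² = (11927)² − (3727)² = 1.284 × 10⁸ MeV², so pc = 1.133 × 10⁴ MeV.
λ = hc/(pc) = 1240 MeV·fm / 1.133 × 10⁴ MeV = 0.109 fm.

λ = 0.109 fm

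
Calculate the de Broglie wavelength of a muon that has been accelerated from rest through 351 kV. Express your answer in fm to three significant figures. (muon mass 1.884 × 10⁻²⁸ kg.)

λ = 144 fm

KE = eV = 1.602 × 10⁻¹⁹ × 3.510 × 10⁵ = 5.623 × 10⁻¹⁴ J.
p = √(2mKE) = √(2 × 1.884 × 10⁻²⁸ × 5.623 × 10⁻¹⁴) = 4.603 × 10⁻²¹ kg·m/s.
λ = h/p = 6.626 × 10⁻³⁴ / 4.603 × 10⁻²¹ = 1.44 × 10⁻¹³ m = 144 fm.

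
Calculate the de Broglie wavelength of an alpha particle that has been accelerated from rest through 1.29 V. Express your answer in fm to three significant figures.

KE = 2eV = 2 × 1.602 × 10⁻¹⁹ × 1.290 = 4.133 × 10⁻¹⁹ J.
p = √(2mKE) = √(2 × 6.645 × 10⁻²⁷ × 4.133 × 10⁻¹⁹) = 7.411 × 10⁻²³ kg·m/s.
λ = h/p = 6.626 × 10⁻³⁴ / 7.411 × 10⁻²³ = 8.94 × 10⁻¹² m = 8940 fm.

λ = 8940 fm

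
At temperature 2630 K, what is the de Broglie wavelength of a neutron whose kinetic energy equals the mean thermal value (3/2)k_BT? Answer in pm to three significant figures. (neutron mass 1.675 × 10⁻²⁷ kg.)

λ = 49.0 pm

KE = (3/2)k_BT = 1.5 × 1.381 × 10⁻²³ × 2630 = 5.448 × 10⁻²⁰ J.
p = √(2mKE) = √(2 × 1.675 × 10⁻²⁷ × 5.448 × 10⁻²⁰) = 1.351 × 10⁻²³ kg·m/s.
λ = h/p = 4.90 × 10⁻¹¹ m = 49.0 pm.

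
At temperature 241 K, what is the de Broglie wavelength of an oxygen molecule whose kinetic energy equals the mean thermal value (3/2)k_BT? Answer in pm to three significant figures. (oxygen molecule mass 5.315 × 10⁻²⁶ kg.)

λ = 28.8 pm

KE = (3/2)k_BT = 1.5 × 1.381 × 10⁻²³ × 241 = 4.992 × 10⁻²¹ J.
p = √(2mKE) = √(2 × 5.315 × 10⁻²⁶ × 4.992 × 10⁻²¹) = 2.304 × 10⁻²³ kg·m/s.
λ = h/p = 2.88 × 10⁻¹¹ m = 28.8 pm.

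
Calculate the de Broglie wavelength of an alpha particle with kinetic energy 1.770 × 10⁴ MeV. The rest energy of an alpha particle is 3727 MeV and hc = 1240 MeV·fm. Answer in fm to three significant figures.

λ = 0.0588 fm

Total energy E = KE + m₀c² = 1.770 × 10⁴ + 3727 = 21427 MeV.
(pc)² = E² − (m₀c²)² = (21427)² − (3727)² = 4.452 × 10⁸ MeV², so pc = 2.110 × 10⁴ MeV.
λ = hc/(pc) = 1240 MeV·fm / 2.110 × 10⁴ MeV = 0.0588 fm.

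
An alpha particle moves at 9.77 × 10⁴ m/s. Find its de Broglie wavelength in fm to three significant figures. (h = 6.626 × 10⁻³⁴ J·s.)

λ = 1020 fm

p = mv = 6.645 × 10⁻²⁷ × 9.77 × 10⁴ = 6.492 × 10⁻²² kg·m/s.
λ = h/p = 6.626 × 10⁻³⁴ / 6.492 × 10⁻²² = 1.02 × 10⁻¹² m = 1020 fm.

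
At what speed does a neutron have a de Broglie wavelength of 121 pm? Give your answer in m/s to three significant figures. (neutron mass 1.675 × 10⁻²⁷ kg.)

p = h/λ = 6.626 × 10⁻³⁴ / 1.210 × 10⁻¹⁰ = 5.476 × 10⁻²⁴ kg·m/s.
v = p/m = 5.476 × 10⁻²⁴ / 1.675 × 10⁻²⁷ = 3.27 × 10³ m/s = 3270 m/s.

v = 3270 m/s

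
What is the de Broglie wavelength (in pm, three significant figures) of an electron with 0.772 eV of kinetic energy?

KE = 0.772 eV = 1.237 × 10⁻¹⁹ J.
p = √(2mKE) = √(2 × 9.109 × 10⁻³¹ × 1.237 × 10⁻¹⁹) = 4.747 × 10⁻²⁵ kg·m/s.
λ = h/p = 6.626 × 10⁻³⁴ / 4.747 × 10⁻²⁵ = 1.40 × 10⁻⁹ m = 1400 pm.

λ = 1400 pm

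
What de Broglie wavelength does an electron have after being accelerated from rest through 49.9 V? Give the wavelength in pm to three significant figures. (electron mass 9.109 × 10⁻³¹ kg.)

λ = 174 pm

KE = eV = 1.602 × 10⁻¹⁹ × 49.90 = 7.994 × 10⁻¹⁸ J.
p = √(2mKE) = √(2 × 9.109 × 10⁻³¹ × 7.994 × 10⁻¹⁸) = 3.816 × 10⁻²⁴ kg·m/s.
λ = h/p = 6.626 × 10⁻³⁴ / 3.816 × 10⁻²⁴ = 1.74 × 10⁻¹⁰ m = 174 pm.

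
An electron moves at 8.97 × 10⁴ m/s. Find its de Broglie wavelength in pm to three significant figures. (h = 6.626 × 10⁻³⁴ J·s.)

p = mv = 9.109 × 10⁻³¹ × 8.97 × 10⁴ = 8.171 × 10⁻²⁶ kg·m/s.
λ = h/p = 6.626 × 10⁻³⁴ / 8.171 × 10⁻²⁶ = 8.11 × 10⁻⁹ m = 8110 pm.

λ = 8110 pm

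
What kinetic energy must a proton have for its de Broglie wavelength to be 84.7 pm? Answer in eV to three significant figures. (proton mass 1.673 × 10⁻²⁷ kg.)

p = h/λ = 6.626 × 10⁻³⁴ / 8.470 × 10⁻¹¹ = 7.823 × 10⁻²⁴ kg·m/s.
KE = p²/(2m) = (7.823 × 10⁻²⁴)² / (2 × 1.673 × 10⁻²⁷) = 1.829 × 10⁻²⁰ J = 0.114 eV.

KE = 0.114 eV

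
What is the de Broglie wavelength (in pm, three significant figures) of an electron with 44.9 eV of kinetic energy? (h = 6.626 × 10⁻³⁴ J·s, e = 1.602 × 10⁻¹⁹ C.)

λ = 183 pm

KE = 44.9 eV = 7.193 × 10⁻¹⁸ J.
p = √(2mKE) = √(2 × 9.109 × 10⁻³¹ × 7.193 × 10⁻¹⁸) = 3.620 × 10⁻²⁴ kg·m/s.
λ = h/p = 6.626 × 10⁻³⁴ / 3.620 × 10⁻²⁴ = 1.83 × 10⁻¹⁰ m = 183 pm.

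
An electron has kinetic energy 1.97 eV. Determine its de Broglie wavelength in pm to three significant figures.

λ = 874 pm

KE = 1.97 eV = 3.156 × 10⁻¹⁹ J.
p = √(2mKE) = √(2 × 9.109 × 10⁻³¹ × 3.156 × 10⁻¹⁹) = 7.583 × 10⁻²⁵ kg·m/s.
λ = h/p = 6.626 × 10⁻³⁴ / 7.583 × 10⁻²⁵ = 8.74 × 10⁻¹⁰ m = 874 pm.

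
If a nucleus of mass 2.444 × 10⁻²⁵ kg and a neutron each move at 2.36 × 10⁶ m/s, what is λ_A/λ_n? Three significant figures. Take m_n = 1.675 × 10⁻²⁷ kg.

At fixed v, p = mv so λ = h/(mv) ∝ 1/m.
λ_A/λ_n = m_n/m_A = 1.675 × 10⁻²⁷/2.444 × 10⁻²⁵ = 6.85 × 10⁻³.

λ_A/λ_n = 6.85 × 10⁻³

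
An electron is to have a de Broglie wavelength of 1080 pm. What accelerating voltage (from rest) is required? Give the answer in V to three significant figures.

p = h/λ = 6.626 × 10⁻³⁴ / 1.080 × 10⁻⁹ = 6.135 × 10⁻²⁵ kg·m/s.
KE = p²/(2m) = 2.066 × 10⁻¹⁹ J.
V = KE/e = 2.066 × 10⁻¹⁹ / (1.602 × 10⁻¹⁹) = 1.29 V.

V = 1.29 V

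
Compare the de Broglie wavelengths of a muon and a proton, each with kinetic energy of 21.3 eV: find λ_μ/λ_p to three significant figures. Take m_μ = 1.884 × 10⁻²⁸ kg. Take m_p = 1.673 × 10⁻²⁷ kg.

At fixed KE, p = √(2mKE) so λ = h/p ∝ 1/√m.
λ_μ/λ_p = √(m_p/m_μ) = √(1.673 × 10⁻²⁷/1.884 × 10⁻²⁸) = √(8.880) = 2.98.

λ_μ/λ_p = 2.98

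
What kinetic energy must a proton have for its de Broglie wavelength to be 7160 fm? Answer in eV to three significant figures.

p = h/λ = 6.626 × 10⁻³⁴ / 7.160 × 10⁻¹² = 9.254 × 10⁻²³ kg·m/s.
KE = p²/(2m) = (9.254 × 10⁻²³)² / (2 × 1.673 × 10⁻²⁷) = 2.559 × 10⁻¹⁸ J = 16.0 eV.

KE = 16.0 eV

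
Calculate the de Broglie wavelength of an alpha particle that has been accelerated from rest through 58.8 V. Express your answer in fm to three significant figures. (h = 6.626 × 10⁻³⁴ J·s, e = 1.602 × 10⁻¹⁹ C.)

λ = 1320 fm

KE = 2eV = 2 × 1.602 × 10⁻¹⁹ × 58.80 = 1.884 × 10⁻¹⁷ J.
p = √(2mKE) = √(2 × 6.645 × 10⁻²⁷ × 1.884 × 10⁻¹⁷) = 5.004 × 10⁻²² kg·m/s.
λ = h/p = 6.626 × 10⁻³⁴ / 5.004 × 10⁻²² = 1.32 × 10⁻¹² m = 1320 fm.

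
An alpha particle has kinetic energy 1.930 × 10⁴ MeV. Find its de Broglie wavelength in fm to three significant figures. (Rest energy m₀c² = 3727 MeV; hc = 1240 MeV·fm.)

λ = 0.0546 fm

Total energy E = KE + m₀c² = 1.930 × 10⁴ + 3727 = 23027 MeV.
(pc)² = E² − (m₀c²)² = (23027)² − (3727)² = 5.164 × 10⁸ MeV², so pc = 2.272 × 10⁴ MeV.
λ = hc/(pc) = 1240 MeV·fm / 2.272 × 10⁴ MeV = 0.0546 fm.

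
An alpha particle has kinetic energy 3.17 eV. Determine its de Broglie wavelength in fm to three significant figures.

KE = 3.17 eV = 5.078 × 10⁻¹⁹ J.
p = √(2mKE) = √(2 × 6.645 × 10⁻²⁷ × 5.078 × 10⁻¹⁹) = 8.215 × 10⁻²³ kg·m/s.
λ = h/p = 6.626 × 10⁻³⁴ / 8.215 × 10⁻²³ = 8.07 × 10⁻¹² m = 8070 fm.

λ = 8070 fm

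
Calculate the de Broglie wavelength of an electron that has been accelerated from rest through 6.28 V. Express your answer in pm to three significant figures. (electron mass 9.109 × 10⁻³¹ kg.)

λ = 489 pm

KE = eV = 1.602 × 10⁻¹⁹ × 6.280 = 1.006 × 10⁻¹⁸ J.
p = √(2mKE) = √(2 × 9.109 × 10⁻³¹ × 1.006 × 10⁻¹⁸) = 1.354 × 10⁻²⁴ kg·m/s.
λ = h/p = 6.626 × 10⁻³⁴ / 1.354 × 10⁻²⁴ = 4.89 × 10⁻¹⁰ m = 489 pm.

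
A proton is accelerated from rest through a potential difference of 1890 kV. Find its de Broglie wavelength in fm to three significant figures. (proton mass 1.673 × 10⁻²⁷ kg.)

KE = eV = 1.602 × 10⁻¹⁹ × 1.890 × 10⁶ = 3.028 × 10⁻¹³ J.
p = √(2mKE) = √(2 × 1.673 × 10⁻²⁷ × 3.028 × 10⁻¹³) = 3.183 × 10⁻²⁰ kg·m/s.
λ = h/p = 6.626 × 10⁻³⁴ / 3.183 × 10⁻²⁰ = 2.08 × 10⁻¹⁴ m = 20.8 fm.

λ = 20.8 fm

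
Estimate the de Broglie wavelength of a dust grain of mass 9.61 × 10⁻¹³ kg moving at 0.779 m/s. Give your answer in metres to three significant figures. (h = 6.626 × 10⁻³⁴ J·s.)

p = mv = 9.61 × 10⁻¹³ × 0.779 = 7.486 × 10⁻¹³ kg·m/s.
λ = h/p = 6.626 × 10⁻³⁴ / 7.486 × 10⁻¹³ = 8.85 × 10⁻²² m.

λ = 8.85 × 10⁻²² m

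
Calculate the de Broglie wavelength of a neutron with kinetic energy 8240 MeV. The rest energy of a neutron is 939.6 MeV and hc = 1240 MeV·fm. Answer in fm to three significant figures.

Total energy E = KE + m₀c² = 8240 + 939.6 = 9179.6 MeV.
(pc)² = E² − (m₀c²)² = (9179.6)² − (939.6)² = 8.338 × 10⁷ MeV², so pc = 9131 MeV.
λ = hc/(pc) = 1240 MeV·fm / 9131 MeV = 0.136 fm.

λ = 0.136 fm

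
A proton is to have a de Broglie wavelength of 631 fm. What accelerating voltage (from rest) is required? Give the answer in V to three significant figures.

p = h/λ = 6.626 × 10⁻³⁴ / 6.310 × 10⁻¹³ = 1.050 × 10⁻²¹ kg·m/s.
KE = p²/(2m) = 3.295 × 10⁻¹⁶ J.
V = KE/e = 3.295 × 10⁻¹⁶ / (1.602 × 10⁻¹⁹) = 2060 V.

V = 2060 V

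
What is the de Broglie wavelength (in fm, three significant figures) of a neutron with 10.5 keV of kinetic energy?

KE = 10.5 keV = 1.682 × 10⁻¹⁵ J.
p = √(2mKE) = √(2 × 1.675 × 10⁻²⁷ × 1.682 × 10⁻¹⁵) = 2.374 × 10⁻²¹ kg·m/s.
λ = h/p = 6.626 × 10⁻³⁴ / 2.374 × 10⁻²¹ = 2.79 × 10⁻¹³ m = 279 fm.

λ = 279 fm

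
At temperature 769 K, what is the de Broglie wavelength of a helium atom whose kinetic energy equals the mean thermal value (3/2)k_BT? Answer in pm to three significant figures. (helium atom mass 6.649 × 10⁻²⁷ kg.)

λ = 45.5 pm

KE = (3/2)k_BT = 1.5 × 1.381 × 10⁻²³ × 769 = 1.593 × 10⁻²⁰ J.
p = √(2mKE) = √(2 × 6.649 × 10⁻²⁷ × 1.593 × 10⁻²⁰) = 1.455 × 10⁻²³ kg·m/s.
λ = h/p = 4.55 × 10⁻¹¹ m = 45.5 pm.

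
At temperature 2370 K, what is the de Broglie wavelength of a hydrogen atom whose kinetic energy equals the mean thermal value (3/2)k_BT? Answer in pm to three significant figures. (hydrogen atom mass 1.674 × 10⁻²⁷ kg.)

λ = 51.7 pm

KE = (3/2)k_BT = 1.5 × 1.381 × 10⁻²³ × 2370 = 4.909 × 10⁻²⁰ J.
p = √(2mKE) = √(2 × 1.674 × 10⁻²⁷ × 4.909 × 10⁻²⁰) = 1.282 × 10⁻²³ kg·m/s.
λ = h/p = 5.17 × 10⁻¹¹ m = 51.7 pm.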